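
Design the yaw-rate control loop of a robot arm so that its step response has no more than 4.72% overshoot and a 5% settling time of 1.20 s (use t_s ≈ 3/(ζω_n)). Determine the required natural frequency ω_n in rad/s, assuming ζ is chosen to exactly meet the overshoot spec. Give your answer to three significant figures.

ζ = −ln(OS)/√(π² + (ln OS)²). With OS = 0.0472, ln OS = −3.053 and ζ = 3.053/4.381 = 0.697.
Then ω_n = 3/(ζ t_s) = 3/(0.697 × 1.20) = 3.59 rad/s.

ω_n ≈ 3.59 rad/s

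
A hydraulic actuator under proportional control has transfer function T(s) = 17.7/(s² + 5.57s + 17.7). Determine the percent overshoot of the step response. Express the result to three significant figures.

%OS ≈ 6.24%

Comparing the denominator to s² + 2ζω_n s + ω_n²: ω_n = √17.7 = 4.21 rad/s, and 2ζω_n = 5.57 so ζ = 5.57/(2·4.21) = 0.662.
%OS = 100 e^{−πζ/√(1−ζ²)} with ζ = 0.662 gives 6.24%.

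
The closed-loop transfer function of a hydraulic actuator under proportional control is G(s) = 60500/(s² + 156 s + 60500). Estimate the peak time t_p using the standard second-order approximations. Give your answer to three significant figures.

t_p ≈ 0.0135 s

ω_n = √60500 = 246 rad/s; ζ = 156/(2·246) = 0.317.
ω_d = ω_n√(1−ζ²) = 233 rad/s. Then t_p = π/ω_d = 0.0135 s.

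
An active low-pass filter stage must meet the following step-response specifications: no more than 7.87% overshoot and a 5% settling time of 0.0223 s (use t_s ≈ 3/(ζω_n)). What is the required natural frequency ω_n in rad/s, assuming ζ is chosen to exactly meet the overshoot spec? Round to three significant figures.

ζ = −ln(OS)/√(π² + (ln OS)²). With OS = 0.0787, ln OS = −2.542 and ζ = 2.542/4.041 = 0.629.
Then ω_n = 3/(ζ t_s) = 3/(0.629 × 0.0223) = 214 rad/s.

ω_n ≈ 214 rad/s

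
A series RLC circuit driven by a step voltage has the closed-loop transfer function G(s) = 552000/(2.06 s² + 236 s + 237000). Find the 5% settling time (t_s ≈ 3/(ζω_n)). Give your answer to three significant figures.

t_s ≈ 0.0524 s

Dividing through by 2.06: denominator becomes s² + 114.6 s + 115000.
So ω_n = √115000 = 339 rad/s and ζ = 114.6/(2·339) = 0.169.
t_s ≈ 3/(ζω_n) = 0.0524 s.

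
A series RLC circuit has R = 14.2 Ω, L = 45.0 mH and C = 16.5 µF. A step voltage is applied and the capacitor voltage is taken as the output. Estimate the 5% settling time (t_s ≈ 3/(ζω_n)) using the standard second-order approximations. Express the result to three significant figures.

For a series RLC circuit (capacitor voltage as output), ω_n = 1/√(LC) = 1/√(45.0 mH · 16.5 µF) = 1160 rad/s.
ζ = (R/2)·√(C/L) = (14.2/2)·√(16.5 µF/45.0 mH) = 0.136.
t_s ≈ 3/(ζω_n) = 0.0190 s.

t_s ≈ 0.0190 s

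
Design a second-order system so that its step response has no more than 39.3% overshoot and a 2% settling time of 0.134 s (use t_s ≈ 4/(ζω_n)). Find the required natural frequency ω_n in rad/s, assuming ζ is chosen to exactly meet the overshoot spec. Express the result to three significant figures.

ω_n ≈ 105 rad/s

From %OS = 100·exp(−πζ/√(1−ζ²)), invert to get ζ = −ln(OS)/√(π² + ln²(OS)) with OS = 0.393.
−ln 0.393 = 0.9339, so ζ = 0.9339/√(π² + 0.8723) = 0.285.
Then ω_n = 4/(ζ t_s) = 4/(0.285 × 0.134) = 105 rad/s.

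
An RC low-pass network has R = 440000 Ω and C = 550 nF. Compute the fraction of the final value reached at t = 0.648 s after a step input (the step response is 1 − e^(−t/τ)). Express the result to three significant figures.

τ = RC = 440000 × 550 nF = 0.242 s.
y(t)/y_∞ = 1 − e^(−t/τ) = 1 − e^(−0.648/0.242) = 1 − e^(−2.68) = 0.931.

y/y_∞ ≈ 0.931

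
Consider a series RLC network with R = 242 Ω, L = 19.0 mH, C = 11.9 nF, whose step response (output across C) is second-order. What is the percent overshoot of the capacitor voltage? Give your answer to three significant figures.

%OS ≈ 73.9%

For a series RLC circuit (capacitor voltage as output), ω_n = 1/√(LC) = 1/√(19.0 mH · 11.9 nF) = 66500 rad/s.
ζ = (R/2)·√(C/L) = (242/2)·√(11.9 nF/19.0 mH) = 0.0958.
%OS = 100·exp(−πζ/√(1−ζ²)) = 73.9%.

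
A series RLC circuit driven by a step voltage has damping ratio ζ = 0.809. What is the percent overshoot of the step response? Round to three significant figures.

%OS ≈ 1.32%

For an underdamped second-order system, %OS = 100·exp(−πζ/√(1−ζ²)).
πζ/√(1−ζ²) = π·0.809/√(1−0.654) = 4.324, so %OS = 100·e^(−4.324) = 1.32%.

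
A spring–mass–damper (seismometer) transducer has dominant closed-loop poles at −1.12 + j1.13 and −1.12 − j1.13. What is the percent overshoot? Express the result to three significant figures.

%OS ≈ 4.44%

|pole| = ω_n = √(1.12² + 1.13²) = 1.59 rad/s; ζ = cos θ = σ/ω_n = 0.704.
Overshoot: exp(−π·0.704/√(1−0.704²)) = 0.0444, i.e. 4.44%.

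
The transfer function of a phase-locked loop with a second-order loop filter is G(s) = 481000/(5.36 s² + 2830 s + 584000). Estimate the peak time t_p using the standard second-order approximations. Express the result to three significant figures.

Dividing through by 5.36: denominator becomes s² + 528.0 s + 109000.
So ω_n = √109000 = 330 rad/s and ζ = 528.0/(2·330) = 0.800.
ω_d = 330·√(1 − 0.800²) = 198 rad/s. t_p = π/ω_d = 0.0159 s.

t_p ≈ 0.0159 s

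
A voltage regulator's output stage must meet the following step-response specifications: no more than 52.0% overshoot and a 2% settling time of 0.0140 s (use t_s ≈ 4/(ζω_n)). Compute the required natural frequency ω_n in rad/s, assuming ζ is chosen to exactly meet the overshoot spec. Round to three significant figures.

ω_n ≈ 1400 rad/s

Inverting the overshoot relation: ζ = |ln 0.520|/√(π² + ln²0.520) = 0.204.
From t_s ≈ 4/(ζω_n): ω_n = 4/(ζ·t_s) = 4/(0.204·0.0140) = 1400 rad/s.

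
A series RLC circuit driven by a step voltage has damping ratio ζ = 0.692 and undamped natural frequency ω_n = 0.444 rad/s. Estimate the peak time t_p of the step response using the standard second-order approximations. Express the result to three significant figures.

The damped frequency is ω_d = ω_n√(1−ζ²) = 0.444·√(1−0.479) = 0.321 rad/s.
Peak time t_p = π/ω_d = π/0.321 = 9.80 s.

t_p ≈ 9.80 s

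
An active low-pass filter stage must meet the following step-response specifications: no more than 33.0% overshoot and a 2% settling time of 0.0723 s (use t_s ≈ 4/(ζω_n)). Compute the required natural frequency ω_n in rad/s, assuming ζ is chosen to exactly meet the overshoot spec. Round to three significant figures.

ω_n ≈ 166 rad/s

From %OS = 100·exp(−πζ/√(1−ζ²)), invert to get ζ = −ln(OS)/√(π² + ln²(OS)) with OS = 0.330.
−ln 0.330 = 1.109, so ζ = 1.109/√(π² + 1.229) = 0.333.
From t_s ≈ 4/(ζω_n): ω_n = 4/(ζ·t_s) = 4/(0.333·0.0723) = 166 rad/s.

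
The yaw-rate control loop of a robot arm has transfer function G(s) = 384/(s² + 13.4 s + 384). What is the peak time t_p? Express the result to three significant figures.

t_p ≈ 0.171 s

Matching coefficients with s² + 2ζω_n s + ω_n² gives ω_n² = 384 ⇒ ω_n = 19.6 rad/s, and ζ = 13.4/(2ω_n) = 0.342.
ω_d = ω_n√(1−ζ²) = 18.4 rad/s. Then t_p = π/ω_d = 0.171 s.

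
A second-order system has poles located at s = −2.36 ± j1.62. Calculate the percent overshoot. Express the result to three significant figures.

%OS ≈ 1.03%

With σ = 2.36, ω_d = 1.62: ω_n = √(σ²+ω_d²) = 2.86 rad/s, ζ = σ/ω_n = 0.824.
Overshoot: exp(−π·0.824/√(1−0.824²)) = 0.0103, i.e. 1.03%.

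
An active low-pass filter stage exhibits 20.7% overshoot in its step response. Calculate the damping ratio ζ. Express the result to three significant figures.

From %OS = 100·exp(−πζ/√(1−ζ²)), invert to get ζ = −ln(OS)/√(π² + ln²(OS)) with OS = 0.207.
−ln 0.207 = 1.575, so ζ = 1.575/√(π² + 2.481) = 0.448.

ζ ≈ 0.448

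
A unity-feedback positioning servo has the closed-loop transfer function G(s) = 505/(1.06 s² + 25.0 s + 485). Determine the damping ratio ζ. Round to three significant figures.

Dividing through by 1.06: denominator becomes s² + 23.58 s + 457.5.
So ω_n = √457.5 = 21.4 rad/s and ζ = 23.58/(2·21.4) = 0.551.

ζ ≈ 0.551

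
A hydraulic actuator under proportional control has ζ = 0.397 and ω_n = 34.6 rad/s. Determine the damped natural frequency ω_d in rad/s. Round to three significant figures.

ω_d = ω_n√(1−ζ²) = 34.6·√0.842 = 31.8 rad/s.

ω_d ≈ 31.8 rad/s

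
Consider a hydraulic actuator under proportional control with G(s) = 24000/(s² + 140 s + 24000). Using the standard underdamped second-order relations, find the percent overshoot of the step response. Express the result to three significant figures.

%OS ≈ 20.4%

Comparing the denominator to s² + 2ζω_n s + ω_n²: ω_n = √24000 = 155 rad/s, and 2ζω_n = 140 so ζ = 140/(2·155) = 0.452.
Overshoot: exp(−π·0.452/√(1−0.452²)) = 0.204, i.e. 20.4%.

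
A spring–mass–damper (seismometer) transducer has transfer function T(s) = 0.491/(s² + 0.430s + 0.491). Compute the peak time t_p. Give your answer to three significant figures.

ω_n = √0.491 = 0.701 rad/s; ζ = 0.430/(2·0.701) = 0.307.
The damped frequency ω_d = ω_n√(1−ζ²) = 0.667 rad/s. Then t_p = π/ω_d = 4.71 s.

t_p ≈ 4.71 s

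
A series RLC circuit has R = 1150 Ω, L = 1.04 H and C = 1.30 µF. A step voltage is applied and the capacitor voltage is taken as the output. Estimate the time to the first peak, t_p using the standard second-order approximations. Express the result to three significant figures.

t_p ≈ 0.00477 s

For a series RLC circuit (capacitor voltage as output), ω_n = 1/√(LC) = 1/√(1.04 H · 1.30 µF) = 860 rad/s.
ζ = (R/2)·√(C/L) = (1150/2)·√(1.30 µF/1.04 H) = 0.643.
ω_d = 860·√(1 − 0.643²) = 659 rad/s. t_p = π/ω_d = 0.00477 s.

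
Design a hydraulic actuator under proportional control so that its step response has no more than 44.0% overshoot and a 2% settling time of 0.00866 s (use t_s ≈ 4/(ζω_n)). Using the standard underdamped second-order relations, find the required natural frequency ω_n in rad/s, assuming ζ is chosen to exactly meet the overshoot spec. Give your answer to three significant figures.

ω_n ≈ 1830 rad/s

From %OS = 100·exp(−πζ/√(1−ζ²)), invert to get ζ = −ln(OS)/√(π² + ln²(OS)) with OS = 0.440.
−ln 0.440 = 0.8210, so ζ = 0.8210/√(π² + 0.6740) = 0.253.
From t_s ≈ 4/(ζω_n): ω_n = 4/(ζ·t_s) = 4/(0.253·0.00866) = 1830 rad/s.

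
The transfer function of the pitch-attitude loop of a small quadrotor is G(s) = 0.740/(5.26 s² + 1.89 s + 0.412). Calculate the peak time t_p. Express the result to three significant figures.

t_p ≈ 14.6 s

Dividing through by 5.26: denominator becomes s² + 0.3593 s + 0.07833.
So ω_n = √0.07833 = 0.280 rad/s and ζ = 0.3593/(2·0.280) = 0.642.
ω_d = 0.280·√(1 − 0.642²) = 0.215 rad/s. t_p = π/ω_d = 14.6 s.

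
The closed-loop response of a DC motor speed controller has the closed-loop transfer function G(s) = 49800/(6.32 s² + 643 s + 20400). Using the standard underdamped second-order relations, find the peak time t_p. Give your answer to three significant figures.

Dividing through by 6.32: denominator becomes s² + 101.7 s + 3228.
So ω_n = √3228 = 56.8 rad/s and ζ = 101.7/(2·56.8) = 0.895.
ω_d = 56.8·√(1 − 0.895²) = 25.3 rad/s. t_p = π/ω_d = 0.124 s.

t_p ≈ 0.124 s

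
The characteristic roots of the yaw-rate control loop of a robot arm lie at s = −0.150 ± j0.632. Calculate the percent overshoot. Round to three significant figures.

With σ = 0.150, ω_d = 0.632: ω_n = √(σ²+ω_d²) = 0.650 rad/s, ζ = σ/ω_n = 0.231.
%OS = 100 e^{−πζ/√(1−ζ²)} with ζ = 0.231 gives 47.4%.

%OS ≈ 47.4%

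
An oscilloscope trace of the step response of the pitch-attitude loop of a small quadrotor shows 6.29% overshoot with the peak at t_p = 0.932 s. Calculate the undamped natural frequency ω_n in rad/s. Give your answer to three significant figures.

The overshoot fixes ζ = −ln(OS)/√(π²+ln²(OS)) = 0.661.
From t_p = π/ω_d, ω_d = π/0.932 = 3.37 rad/s, so ω_n = ω_d/√(1−ζ²) = 4.49 rad/s.

ω_n ≈ 4.49 rad/s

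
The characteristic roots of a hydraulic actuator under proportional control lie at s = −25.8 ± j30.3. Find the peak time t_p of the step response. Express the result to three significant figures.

t_p = π/ω_d with ω_d = 30.3 (the imaginary part), so t_p = 0.104 s.

t_p ≈ 0.104 s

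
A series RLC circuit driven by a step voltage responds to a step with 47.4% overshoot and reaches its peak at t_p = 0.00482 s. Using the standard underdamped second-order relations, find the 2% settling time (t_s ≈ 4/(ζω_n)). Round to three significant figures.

t_s ≈ 0.0258 s

From the overshoot, ζ = −ln(OS)/√(π²+ln²(OS)) = 0.231.
t_p = π/ω_d ⇒ ω_d = 652 rad/s; then ω_n = ω_d/√(1−ζ²) = 670 rad/s.
t_s ≈ 4/(ζω_n) = 4/(0.231·670) = 0.0258 s.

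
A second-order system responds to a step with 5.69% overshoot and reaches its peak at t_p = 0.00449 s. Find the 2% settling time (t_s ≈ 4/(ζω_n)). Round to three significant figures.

ζ from %OS: ζ = |ln 0.0569|/√(π²+ln²0.0569) = 0.674.
t_p = π/ω_d ⇒ ω_d = 700 rad/s; then ω_n = ω_d/√(1−ζ²) = 947 rad/s.
t_s ≈ 4/(ζω_n) = 4/(0.674·947) = 0.00627 s.

t_s ≈ 0.00627 s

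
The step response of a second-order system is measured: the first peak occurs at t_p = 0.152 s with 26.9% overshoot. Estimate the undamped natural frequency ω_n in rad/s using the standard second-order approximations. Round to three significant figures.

ω_n ≈ 22.4 rad/s

ζ from %OS: ζ = |ln 0.269|/√(π²+ln²0.269) = 0.386.
From t_p = π/ω_d, ω_d = π/0.152 = 20.7 rad/s, so ω_n = ω_d/√(1−ζ²) = 22.4 rad/s.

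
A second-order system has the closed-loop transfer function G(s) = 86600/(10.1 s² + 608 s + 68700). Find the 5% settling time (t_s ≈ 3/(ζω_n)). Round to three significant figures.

Dividing through by 10.1: denominator becomes s² + 60.20 s + 6802.
So ω_n = √6802 = 82.5 rad/s and ζ = 60.20/(2·82.5) = 0.365.
t_s ≈ 3/(ζω_n) = 0.0997 s.

t_s ≈ 0.0997 s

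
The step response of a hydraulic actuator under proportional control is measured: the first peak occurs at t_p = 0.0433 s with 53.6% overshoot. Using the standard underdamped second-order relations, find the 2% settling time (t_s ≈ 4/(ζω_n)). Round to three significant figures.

t_s ≈ 0.278 s

From the overshoot, ζ = −ln(OS)/√(π²+ln²(OS)) = 0.195.
t_p = π/ω_d ⇒ ω_d = 72.6 rad/s; then ω_n = ω_d/√(1−ζ²) = 74.0 rad/s.
t_s ≈ 4/(ζω_n) = 4/(0.195·74.0) = 0.278 s.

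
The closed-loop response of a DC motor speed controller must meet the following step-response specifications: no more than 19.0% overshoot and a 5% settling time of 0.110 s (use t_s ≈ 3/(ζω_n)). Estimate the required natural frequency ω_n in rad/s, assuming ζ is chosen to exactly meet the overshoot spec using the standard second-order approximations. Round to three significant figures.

ω_n ≈ 58.4 rad/s

From %OS = 100·exp(−πζ/√(1−ζ²)), invert to get ζ = −ln(OS)/√(π² + ln²(OS)) with OS = 0.190.
−ln 0.190 = 1.661, so ζ = 1.661/√(π² + 2.758) = 0.467.
Then ω_n = 3/(ζ t_s) = 3/(0.467 × 0.110) = 58.4 rad/s.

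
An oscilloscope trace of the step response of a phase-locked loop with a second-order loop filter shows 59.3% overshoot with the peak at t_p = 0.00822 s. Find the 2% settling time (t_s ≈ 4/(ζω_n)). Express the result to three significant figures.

t_s ≈ 0.0629 s

From the overshoot, ζ = −ln(OS)/√(π²+ln²(OS)) = 0.164.
t_p = π/ω_d ⇒ ω_d = 382 rad/s; then ω_n = ω_d/√(1−ζ²) = 387 rad/s.
t_s ≈ 4/(ζω_n) = 4/(0.164·387) = 0.0629 s.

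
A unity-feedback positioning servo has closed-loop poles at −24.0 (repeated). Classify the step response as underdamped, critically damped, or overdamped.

Since there is a repeated negative-real pole, the response is critically damped.

critically damped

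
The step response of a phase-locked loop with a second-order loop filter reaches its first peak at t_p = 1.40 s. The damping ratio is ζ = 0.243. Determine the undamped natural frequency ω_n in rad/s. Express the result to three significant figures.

ω_n ≈ 2.31 rad/s

Peak time t_p = π/ω_d, so ω_d = π/t_p = π/1.40 = 2.24 rad/s.
ω_n = ω_d/√(1−ζ²) = 2.24/√0.941 = 2.31 rad/s.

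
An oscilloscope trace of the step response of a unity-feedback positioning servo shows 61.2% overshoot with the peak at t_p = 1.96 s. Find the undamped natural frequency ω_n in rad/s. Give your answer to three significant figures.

ω_n ≈ 1.62 rad/s

From the overshoot, ζ = −ln(OS)/√(π²+ln²(OS)) = 0.154.
From t_p = π/ω_d, ω_d = π/1.96 = 1.60 rad/s, so ω_n = ω_d/√(1−ζ²) = 1.62 rad/s.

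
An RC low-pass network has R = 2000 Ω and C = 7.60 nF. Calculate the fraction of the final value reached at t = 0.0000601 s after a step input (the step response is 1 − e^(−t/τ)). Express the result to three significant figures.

τ = RC = 2000 × 7.60 nF = 0.0000152 s.
y(t)/y_∞ = 1 − e^(−t/τ) = 1 − e^(−0.0000601/0.0000152) = 1 − e^(−3.95) = 0.981.

y/y_∞ ≈ 0.981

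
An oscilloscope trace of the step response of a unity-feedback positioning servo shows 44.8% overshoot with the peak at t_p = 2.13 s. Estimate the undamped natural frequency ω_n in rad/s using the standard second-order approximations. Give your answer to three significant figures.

The overshoot fixes ζ = −ln(OS)/√(π²+ln²(OS)) = 0.248.
From t_p = π/ω_d, ω_d = π/2.13 = 1.47 rad/s, so ω_n = ω_d/√(1−ζ²) = 1.52 rad/s.

ω_n ≈ 1.52 rad/s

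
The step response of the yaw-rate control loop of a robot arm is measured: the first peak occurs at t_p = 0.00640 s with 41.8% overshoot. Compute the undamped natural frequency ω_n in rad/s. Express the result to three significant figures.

The overshoot fixes ζ = −ln(OS)/√(π²+ln²(OS)) = 0.268.
t_p = π/ω_d ⇒ ω_d = 491 rad/s; then ω_n = ω_d/√(1−ζ²) = 509 rad/s.

ω_n ≈ 509 rad/s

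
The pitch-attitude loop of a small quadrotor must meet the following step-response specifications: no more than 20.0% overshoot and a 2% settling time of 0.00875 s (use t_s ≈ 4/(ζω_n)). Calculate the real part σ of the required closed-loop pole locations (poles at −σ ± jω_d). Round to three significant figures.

σ ≈ 457

The settling-time spec alone fixes σ = ζω_n = 4/t_s = 4/0.00875 = 457.
(Overshoot then fixes ζ = 0.456 and hence ω_d = σ·√(1−ζ²)/ζ = 892 rad/s.)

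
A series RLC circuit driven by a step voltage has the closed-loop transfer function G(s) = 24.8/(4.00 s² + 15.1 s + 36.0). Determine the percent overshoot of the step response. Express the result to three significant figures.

Dividing through by 4.00: denominator becomes s² + 3.775 s + 9.000.
So ω_n = √9.000 = 3.00 rad/s and ζ = 3.775/(2·3.00) = 0.629.
Overshoot: exp(−π·0.629/√(1−0.629²)) = 0.0786, i.e. 7.86%.

%OS ≈ 7.86%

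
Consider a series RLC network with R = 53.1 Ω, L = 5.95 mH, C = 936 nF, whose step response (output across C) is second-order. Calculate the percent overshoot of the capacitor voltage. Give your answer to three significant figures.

%OS ≈ 33.0%

For a series RLC circuit (capacitor voltage as output), ω_n = 1/√(LC) = 1/√(5.95 mH · 936 nF) = 13400 rad/s.
ζ = (R/2)·√(C/L) = (53.1/2)·√(936 nF/5.95 mH) = 0.333.
%OS = 100·exp(−πζ/√(1−ζ²)) = 33.0%.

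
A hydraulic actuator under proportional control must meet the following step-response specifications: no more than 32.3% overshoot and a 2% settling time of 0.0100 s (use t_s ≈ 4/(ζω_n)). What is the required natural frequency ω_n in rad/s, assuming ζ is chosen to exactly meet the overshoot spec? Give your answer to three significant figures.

ζ = −ln(OS)/√(π² + (ln OS)²). With OS = 0.323, ln OS = −1.130 and ζ = 1.130/3.339 = 0.338.
From t_s ≈ 4/(ζω_n): ω_n = 4/(ζ·t_s) = 4/(0.338·0.0100) = 1180 rad/s.

ω_n ≈ 1180 rad/s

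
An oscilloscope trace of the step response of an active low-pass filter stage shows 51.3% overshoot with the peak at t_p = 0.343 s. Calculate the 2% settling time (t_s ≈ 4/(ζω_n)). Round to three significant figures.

t_s ≈ 2.06 s

The overshoot fixes ζ = −ln(OS)/√(π²+ln²(OS)) = 0.208.
From t_p = π/ω_d, ω_d = π/0.343 = 9.16 rad/s, so ω_n = ω_d/√(1−ζ²) = 9.36 rad/s.
t_s ≈ 4/(ζω_n) = 4/(0.208·9.36) = 2.06 s.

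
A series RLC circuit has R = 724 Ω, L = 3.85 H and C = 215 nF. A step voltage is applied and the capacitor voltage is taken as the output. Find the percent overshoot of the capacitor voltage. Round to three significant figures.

%OS ≈ 76.4%

For a series RLC circuit (capacitor voltage as output), ω_n = 1/√(LC) = 1/√(3.85 H · 215 nF) = 1100 rad/s.
ζ = (R/2)·√(C/L) = (724/2)·√(215 nF/3.85 H) = 0.0855.
%OS = 100 e^{−πζ/√(1−ζ²)} with ζ = 0.0855 gives 76.4%.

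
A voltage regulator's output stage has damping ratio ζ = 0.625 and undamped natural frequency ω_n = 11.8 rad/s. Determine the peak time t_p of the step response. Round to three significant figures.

t_p ≈ 0.341 s

The damped frequency is ω_d = ω_n√(1−ζ²) = 11.8·√(1−0.391) = 9.21 rad/s.
Peak time t_p = π/ω_d = π/9.21 = 0.341 s.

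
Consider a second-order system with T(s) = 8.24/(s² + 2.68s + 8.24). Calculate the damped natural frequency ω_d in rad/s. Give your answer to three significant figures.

Comparing the denominator to s² + 2ζω_n s + ω_n²: ω_n = √8.24 = 2.87 rad/s, and 2ζω_n = 2.68 so ζ = 2.68/(2·2.87) = 0.467.
ω_d = ω_n√(1−ζ²) = 2.54 rad/s.

ω_d ≈ 2.54 rad/s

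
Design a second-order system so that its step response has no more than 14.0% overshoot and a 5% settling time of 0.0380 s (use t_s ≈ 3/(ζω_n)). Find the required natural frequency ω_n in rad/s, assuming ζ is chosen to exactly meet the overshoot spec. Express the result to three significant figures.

ω_n ≈ 149 rad/s

Inverting the overshoot relation: ζ = |ln 0.140|/√(π² + ln²0.140) = 0.531.
From t_s ≈ 3/(ζω_n): ω_n = 3/(ζ·t_s) = 3/(0.531·0.0380) = 149 rad/s.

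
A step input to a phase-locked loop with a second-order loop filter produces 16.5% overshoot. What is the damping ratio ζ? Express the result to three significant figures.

ζ = −ln(OS)/√(π² + (ln OS)²). With OS = 0.165, ln OS = −1.802 and ζ = 1.802/3.622 = 0.498.

ζ ≈ 0.498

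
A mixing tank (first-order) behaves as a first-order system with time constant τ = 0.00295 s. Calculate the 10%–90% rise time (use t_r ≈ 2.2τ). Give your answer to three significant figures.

t_r ≈ 0.00649 s

t_r ≈ 2.2τ = 0.00649 s.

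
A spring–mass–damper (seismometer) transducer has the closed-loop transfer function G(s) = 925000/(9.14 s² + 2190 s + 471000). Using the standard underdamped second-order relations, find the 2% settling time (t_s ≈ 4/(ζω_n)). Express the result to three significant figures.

t_s ≈ 0.0334 s

Dividing through by 9.14: denominator becomes s² + 239.6 s + 51530.
So ω_n = √51530 = 227 rad/s and ζ = 239.6/(2·227) = 0.528.
t_s ≈ 4/(ζω_n) = 0.0334 s.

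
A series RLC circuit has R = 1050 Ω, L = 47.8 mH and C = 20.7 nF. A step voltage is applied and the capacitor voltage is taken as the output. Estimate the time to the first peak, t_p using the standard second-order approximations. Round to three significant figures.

For a series RLC circuit (capacitor voltage as output), ω_n = 1/√(LC) = 1/√(47.8 mH · 20.7 nF) = 31800 rad/s.
ζ = (R/2)·√(C/L) = (1050/2)·√(20.7 nF/47.8 mH) = 0.345.
ω_d = 31800·√(1 − 0.345²) = 29800 rad/s. t_p = π/ω_d = 0.000105 s.

t_p ≈ 0.000105 s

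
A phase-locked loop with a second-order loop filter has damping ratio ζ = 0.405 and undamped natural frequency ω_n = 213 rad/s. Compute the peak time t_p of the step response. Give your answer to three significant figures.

t_p ≈ 0.0161 s

The damped frequency is ω_d = ω_n√(1−ζ²) = 213·√(1−0.164) = 195 rad/s.
Peak time t_p = π/ω_d = π/195 = 0.0161 s.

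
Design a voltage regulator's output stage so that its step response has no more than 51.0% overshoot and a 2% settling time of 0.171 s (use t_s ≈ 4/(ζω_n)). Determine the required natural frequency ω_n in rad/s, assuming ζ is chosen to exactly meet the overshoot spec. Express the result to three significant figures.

ω_n ≈ 112 rad/s

Inverting the overshoot relation: ζ = |ln 0.510|/√(π² + ln²0.510) = 0.210.
From t_s ≈ 4/(ζω_n): ω_n = 4/(ζ·t_s) = 4/(0.210·0.171) = 112 rad/s.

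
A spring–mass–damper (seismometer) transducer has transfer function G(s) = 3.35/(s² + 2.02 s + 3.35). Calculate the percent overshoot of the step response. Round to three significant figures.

Comparing the denominator to s² + 2ζω_n s + ω_n²: ω_n = √3.35 = 1.83 rad/s, and 2ζω_n = 2.02 so ζ = 2.02/(2·1.83) = 0.552.
%OS = 100·exp(−πζ/√(1−ζ²)) = 12.5%.

%OS ≈ 12.5%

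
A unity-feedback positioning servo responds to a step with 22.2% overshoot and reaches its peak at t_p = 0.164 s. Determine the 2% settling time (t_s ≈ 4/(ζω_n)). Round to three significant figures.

ζ from %OS: ζ = |ln 0.222|/√(π²+ln²0.222) = 0.432.
t_p = π/ω_d ⇒ ω_d = 19.2 rad/s; then ω_n = ω_d/√(1−ζ²) = 21.2 rad/s.
t_s ≈ 4/(ζω_n) = 4/(0.432·21.2) = 0.436 s.

t_s ≈ 0.436 s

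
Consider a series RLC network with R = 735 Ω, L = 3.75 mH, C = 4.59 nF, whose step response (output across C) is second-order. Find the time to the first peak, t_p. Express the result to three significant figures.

For a series RLC circuit (capacitor voltage as output), ω_n = 1/√(LC) = 1/√(3.75 mH · 4.59 nF) = 241000 rad/s.
ζ = (R/2)·√(C/L) = (735/2)·√(4.59 nF/3.75 mH) = 0.407.
ω_d = 241000·√(1 − 0.407²) = 220000 rad/s. t_p = π/ω_d = 0.0000143 s.

t_p ≈ 0.0000143 s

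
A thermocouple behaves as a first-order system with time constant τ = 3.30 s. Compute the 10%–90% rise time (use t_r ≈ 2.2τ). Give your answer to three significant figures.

t_r ≈ 7.26 s

t_r ≈ 2.2τ = 7.26 s.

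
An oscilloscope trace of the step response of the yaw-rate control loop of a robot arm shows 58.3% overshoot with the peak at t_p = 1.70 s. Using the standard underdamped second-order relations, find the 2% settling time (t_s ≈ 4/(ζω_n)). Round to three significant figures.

t_s ≈ 12.6 s

From the overshoot, ζ = −ln(OS)/√(π²+ln²(OS)) = 0.169.
From t_p = π/ω_d, ω_d = π/1.70 = 1.85 rad/s, so ω_n = ω_d/√(1−ζ²) = 1.88 rad/s.
t_s ≈ 4/(ζω_n) = 4/(0.169·1.88) = 12.6 s.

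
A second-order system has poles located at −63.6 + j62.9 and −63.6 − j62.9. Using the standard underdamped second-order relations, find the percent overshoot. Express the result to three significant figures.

%OS ≈ 4.17%

The poles are at −σ ± jω_d with σ = 63.6 and ω_d = 62.9, so ω_n = √(σ²+ω_d²) = 89.5 rad/s and ζ = σ/ω_n = 0.711.
Overshoot: exp(−π·0.711/√(1−0.711²)) = 0.0417, i.e. 4.17%.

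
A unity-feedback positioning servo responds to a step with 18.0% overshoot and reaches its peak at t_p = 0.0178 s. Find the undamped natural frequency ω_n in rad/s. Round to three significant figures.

ω_n ≈ 201 rad/s

From the overshoot, ζ = −ln(OS)/√(π²+ln²(OS)) = 0.479.
From t_p = π/ω_d, ω_d = π/0.0178 = 176 rad/s, so ω_n = ω_d/√(1−ζ²) = 201 rad/s.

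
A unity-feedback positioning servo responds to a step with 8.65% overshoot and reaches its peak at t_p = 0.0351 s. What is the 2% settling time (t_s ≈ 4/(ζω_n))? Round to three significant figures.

The overshoot fixes ζ = −ln(OS)/√(π²+ln²(OS)) = 0.615.
From t_p = π/ω_d, ω_d = π/0.0351 = 89.5 rad/s, so ω_n = ω_d/√(1−ζ²) = 113 rad/s.
t_s ≈ 4/(ζω_n) = 4/(0.615·113) = 0.0574 s.

t_s ≈ 0.0574 s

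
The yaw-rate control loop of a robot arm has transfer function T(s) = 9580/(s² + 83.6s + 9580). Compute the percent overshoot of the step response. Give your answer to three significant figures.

%OS ≈ 22.7%

Matching coefficients with s² + 2ζω_n s + ω_n² gives ω_n² = 9580 ⇒ ω_n = 97.9 rad/s, and ζ = 83.6/(2ω_n) = 0.427.
%OS = 100·exp(−πζ/√(1−ζ²)) = 22.7%.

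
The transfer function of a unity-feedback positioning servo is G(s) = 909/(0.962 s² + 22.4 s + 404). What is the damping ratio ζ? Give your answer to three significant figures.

Dividing through by 0.962: denominator becomes s² + 23.28 s + 420.0.
So ω_n = √420.0 = 20.5 rad/s and ζ = 23.28/(2·20.5) = 0.568.

ζ ≈ 0.568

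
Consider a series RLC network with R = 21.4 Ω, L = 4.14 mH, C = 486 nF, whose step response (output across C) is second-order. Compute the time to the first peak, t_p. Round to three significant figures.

For a series RLC circuit (capacitor voltage as output), ω_n = 1/√(LC) = 1/√(4.14 mH · 486 nF) = 22300 rad/s.
ζ = (R/2)·√(C/L) = (21.4/2)·√(486 nF/4.14 mH) = 0.116.
ω_d = ω_n√(1−ζ²) = 22100 rad/s. t_p = π/ω_d = 0.000142 s.

t_p ≈ 0.000142 s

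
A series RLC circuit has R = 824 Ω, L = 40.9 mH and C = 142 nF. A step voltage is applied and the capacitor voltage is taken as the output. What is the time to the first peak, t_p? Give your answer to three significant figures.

For a series RLC circuit (capacitor voltage as output), ω_n = 1/√(LC) = 1/√(40.9 mH · 142 nF) = 13100 rad/s.
ζ = (R/2)·√(C/L) = (824/2)·√(142 nF/40.9 mH) = 0.768.
ω_d = 13100·√(1 − 0.768²) = 8410 rad/s. t_p = π/ω_d = 0.000374 s.

t_p ≈ 0.000374 s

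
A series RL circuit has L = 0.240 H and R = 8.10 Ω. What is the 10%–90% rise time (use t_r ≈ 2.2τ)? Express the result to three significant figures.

τ = L/R = 0.240/8.10 = 0.0296 s.
t_r ≈ 2.2τ = 0.0652 s.

t_r ≈ 0.0652 s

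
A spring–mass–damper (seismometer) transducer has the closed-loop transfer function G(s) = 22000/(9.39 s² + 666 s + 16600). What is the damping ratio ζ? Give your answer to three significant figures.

Dividing through by 9.39: denominator becomes s² + 70.93 s + 1768.
So ω_n = √1768 = 42.0 rad/s and ζ = 70.93/(2·42.0) = 0.843.

ζ ≈ 0.843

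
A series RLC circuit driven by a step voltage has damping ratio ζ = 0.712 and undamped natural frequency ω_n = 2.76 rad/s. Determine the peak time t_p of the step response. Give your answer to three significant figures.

The damped frequency is ω_d = ω_n√(1−ζ²) = 2.76·√(1−0.507) = 1.94 rad/s.
Peak time t_p = π/ω_d = π/1.94 = 1.62 s.

t_p ≈ 1.62 s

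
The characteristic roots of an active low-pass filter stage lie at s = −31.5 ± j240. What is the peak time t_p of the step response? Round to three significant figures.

t_p ≈ 0.0131 s

t_p = π/ω_d with ω_d = 240 (the imaginary part), so t_p = 0.0131 s.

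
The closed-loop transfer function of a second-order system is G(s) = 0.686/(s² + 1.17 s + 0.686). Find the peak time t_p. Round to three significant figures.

Comparing the denominator to s² + 2ζω_n s + ω_n²: ω_n = √0.686 = 0.828 rad/s, and 2ζω_n = 1.17 so ζ = 1.17/(2·0.828) = 0.706.
ω_d = 0.828·√(1 − 0.706²) = 0.586 rad/s. Then t_p = π/ω_d = 5.36 s.

t_p ≈ 5.36 s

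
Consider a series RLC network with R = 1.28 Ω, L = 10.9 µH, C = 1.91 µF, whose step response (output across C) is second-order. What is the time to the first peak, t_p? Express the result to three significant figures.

For a series RLC circuit (capacitor voltage as output), ω_n = 1/√(LC) = 1/√(10.9 µH · 1.91 µF) = 219000 rad/s.
ζ = (R/2)·√(C/L) = (1.28/2)·√(1.91 µF/10.9 µH) = 0.268.
ω_d = ω_n√(1−ζ²) = 211000 rad/s. t_p = π/ω_d = 0.0000149 s.

t_p ≈ 0.0000149 s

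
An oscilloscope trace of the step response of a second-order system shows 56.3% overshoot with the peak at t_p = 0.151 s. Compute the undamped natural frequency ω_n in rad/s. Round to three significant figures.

From the overshoot, ζ = −ln(OS)/√(π²+ln²(OS)) = 0.180.
t_p = π/ω_d ⇒ ω_d = 20.8 rad/s; then ω_n = ω_d/√(1−ζ²) = 21.2 rad/s.

ω_n ≈ 21.2 rad/s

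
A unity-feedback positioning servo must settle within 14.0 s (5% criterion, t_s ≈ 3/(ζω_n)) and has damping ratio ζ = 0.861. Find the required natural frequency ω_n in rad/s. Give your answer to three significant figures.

Rearranging t_s ≈ 3/(ζω_n) gives ω_n = 3/(ζ·t_s) = 3/(0.861 × 14.0) = 0.249 rad/s.

ω_n ≈ 0.249 rad/s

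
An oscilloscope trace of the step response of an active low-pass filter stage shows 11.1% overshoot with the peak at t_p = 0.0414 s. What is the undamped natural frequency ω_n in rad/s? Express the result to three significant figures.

ζ from %OS: ζ = |ln 0.111|/√(π²+ln²0.111) = 0.573.
t_p = π/ω_d ⇒ ω_d = 75.9 rad/s; then ω_n = ω_d/√(1−ζ²) = 92.6 rad/s.

ω_n ≈ 92.6 rad/s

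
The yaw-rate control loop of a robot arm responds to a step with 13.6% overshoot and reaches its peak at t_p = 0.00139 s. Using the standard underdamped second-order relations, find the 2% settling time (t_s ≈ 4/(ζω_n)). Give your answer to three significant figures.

t_s ≈ 0.00279 s

The overshoot fixes ζ = −ln(OS)/√(π²+ln²(OS)) = 0.536.
From t_p = π/ω_d, ω_d = π/0.00139 = 2260 rad/s, so ω_n = ω_d/√(1−ζ²) = 2680 rad/s.
t_s ≈ 4/(ζω_n) = 4/(0.536·2680) = 0.00279 s.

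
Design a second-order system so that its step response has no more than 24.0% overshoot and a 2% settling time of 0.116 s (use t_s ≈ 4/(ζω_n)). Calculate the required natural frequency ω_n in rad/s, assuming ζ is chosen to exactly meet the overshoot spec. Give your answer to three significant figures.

ζ = −ln(OS)/√(π² + (ln OS)²). With OS = 0.240, ln OS = −1.427 and ζ = 1.427/3.451 = 0.414.
Then ω_n = 4/(ζ t_s) = 4/(0.414 × 0.116) = 83.4 rad/s.

ω_n ≈ 83.4 rad/s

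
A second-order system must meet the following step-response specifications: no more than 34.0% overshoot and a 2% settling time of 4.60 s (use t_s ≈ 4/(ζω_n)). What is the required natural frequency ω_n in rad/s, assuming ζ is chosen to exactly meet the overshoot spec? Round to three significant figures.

Inverting the overshoot relation: ζ = |ln 0.340|/√(π² + ln²0.340) = 0.325.
From t_s ≈ 4/(ζω_n): ω_n = 4/(ζ·t_s) = 4/(0.325·4.60) = 2.68 rad/s.

ω_n ≈ 2.68 rad/s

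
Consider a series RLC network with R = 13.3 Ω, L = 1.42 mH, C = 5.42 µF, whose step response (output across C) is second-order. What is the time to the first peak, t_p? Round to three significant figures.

For a series RLC circuit (capacitor voltage as output), ω_n = 1/√(LC) = 1/√(1.42 mH · 5.42 µF) = 11400 rad/s.
ζ = (R/2)·√(C/L) = (13.3/2)·√(5.42 µF/1.42 mH) = 0.411.
The damped frequency ω_d = ω_n√(1−ζ²) = 10400 rad/s. t_p = π/ω_d = 0.000302 s.

t_p ≈ 0.000302 s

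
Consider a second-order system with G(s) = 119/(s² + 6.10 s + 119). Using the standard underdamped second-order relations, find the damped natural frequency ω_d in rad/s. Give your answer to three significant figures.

Matching coefficients with s² + 2ζω_n s + ω_n² gives ω_n² = 119 ⇒ ω_n = 10.9 rad/s, and ζ = 6.10/(2ω_n) = 0.280.
ω_d = 10.9·√(1 − 0.280²) = 10.5 rad/s.

ω_d ≈ 10.5 rad/s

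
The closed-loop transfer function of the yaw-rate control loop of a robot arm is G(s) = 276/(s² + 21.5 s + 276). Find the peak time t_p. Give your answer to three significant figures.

ω_n = √276 = 16.6 rad/s; ζ = 21.5/(2·16.6) = 0.647.
ω_d = ω_n√(1−ζ²) = 12.7 rad/s. Then t_p = π/ω_d = 0.248 s.

t_p ≈ 0.248 s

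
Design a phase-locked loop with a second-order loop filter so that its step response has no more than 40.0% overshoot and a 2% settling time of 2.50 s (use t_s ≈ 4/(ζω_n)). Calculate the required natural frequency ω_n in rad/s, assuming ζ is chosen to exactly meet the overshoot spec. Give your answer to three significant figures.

ω_n ≈ 5.71 rad/s

From %OS = 100·exp(−πζ/√(1−ζ²)), invert to get ζ = −ln(OS)/√(π² + ln²(OS)) with OS = 0.400.
−ln 0.400 = 0.9163, so ζ = 0.9163/√(π² + 0.8396) = 0.280.
From t_s ≈ 4/(ζω_n): ω_n = 4/(ζ·t_s) = 4/(0.280·2.50) = 5.71 rad/s.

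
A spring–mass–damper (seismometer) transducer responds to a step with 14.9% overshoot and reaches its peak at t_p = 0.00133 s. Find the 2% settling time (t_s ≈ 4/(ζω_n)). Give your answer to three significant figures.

ζ from %OS: ζ = |ln 0.149|/√(π²+ln²0.149) = 0.518.
From t_p = π/ω_d, ω_d = π/0.00133 = 2360 rad/s, so ω_n = ω_d/√(1−ζ²) = 2760 rad/s.
t_s ≈ 4/(ζω_n) = 4/(0.518·2760) = 0.00279 s.

t_s ≈ 0.00279 s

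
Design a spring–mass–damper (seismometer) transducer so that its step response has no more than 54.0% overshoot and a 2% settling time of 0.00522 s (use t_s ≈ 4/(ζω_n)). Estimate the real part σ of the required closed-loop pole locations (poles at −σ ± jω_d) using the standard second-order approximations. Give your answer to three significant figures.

σ ≈ 766

The settling-time spec alone fixes σ = ζω_n = 4/t_s = 4/0.00522 = 766.
(Overshoot then fixes ζ = 0.192 and hence ω_d = σ·√(1−ζ²)/ζ = 3910 rad/s.)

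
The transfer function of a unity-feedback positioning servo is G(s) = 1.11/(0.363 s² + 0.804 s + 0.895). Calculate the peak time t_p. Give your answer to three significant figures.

Dividing through by 0.363: denominator becomes s² + 2.215 s + 2.466.
So ω_n = √2.466 = 1.57 rad/s and ζ = 2.215/(2·1.57) = 0.705.
ω_d = 1.57·√(1 − 0.705²) = 1.11 rad/s. t_p = π/ω_d = 2.82 s.

t_p ≈ 2.82 s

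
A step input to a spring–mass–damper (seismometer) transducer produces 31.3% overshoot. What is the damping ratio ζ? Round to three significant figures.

ζ ≈ 0.347

Inverting the overshoot relation: ζ = |ln 0.313|/√(π² + ln²0.313) = 0.347.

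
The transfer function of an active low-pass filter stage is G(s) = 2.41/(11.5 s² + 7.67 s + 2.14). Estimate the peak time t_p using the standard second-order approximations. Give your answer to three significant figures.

Dividing through by 11.5: denominator becomes s² + 0.6670 s + 0.1861.
So ω_n = √0.1861 = 0.431 rad/s and ζ = 0.6670/(2·0.431) = 0.773.
The damped frequency ω_d = ω_n√(1−ζ²) = 0.274 rad/s. t_p = π/ω_d = 11.5 s.

t_p ≈ 11.5 s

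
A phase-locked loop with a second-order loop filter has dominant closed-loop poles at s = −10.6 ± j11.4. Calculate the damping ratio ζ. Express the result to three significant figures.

ζ ≈ 0.681

|pole| = ω_n = √(10.6² + 11.4²) = 15.6 rad/s; ζ = cos θ = σ/ω_n = 0.681.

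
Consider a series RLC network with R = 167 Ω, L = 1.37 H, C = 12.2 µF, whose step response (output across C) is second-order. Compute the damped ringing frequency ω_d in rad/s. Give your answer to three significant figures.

ω_d ≈ 237 rad/s

For a series RLC circuit (capacitor voltage as output), ω_n = 1/√(LC) = 1/√(1.37 H · 12.2 µF) = 245 rad/s.
ζ = (R/2)·√(C/L) = (167/2)·√(12.2 µF/1.37 H) = 0.249.
ω_d = ω_n√(1−ζ²) = 237 rad/s.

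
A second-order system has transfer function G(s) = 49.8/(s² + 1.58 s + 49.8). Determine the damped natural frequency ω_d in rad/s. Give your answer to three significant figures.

ω_d ≈ 7.01 rad/s

Comparing the denominator to s² + 2ζω_n s + ω_n²: ω_n = √49.8 = 7.06 rad/s, and 2ζω_n = 1.58 so ζ = 1.58/(2·7.06) = 0.112.
The damped frequency ω_d = ω_n√(1−ζ²) = 7.01 rad/s.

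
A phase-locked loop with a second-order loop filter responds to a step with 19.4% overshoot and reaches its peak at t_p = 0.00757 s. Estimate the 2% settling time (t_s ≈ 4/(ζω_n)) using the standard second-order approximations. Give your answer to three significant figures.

t_s ≈ 0.0185 s

From the overshoot, ζ = −ln(OS)/√(π²+ln²(OS)) = 0.463.
t_p = π/ω_d ⇒ ω_d = 415 rad/s; then ω_n = ω_d/√(1−ζ²) = 468 rad/s.
t_s ≈ 4/(ζω_n) = 4/(0.463·468) = 0.0185 s.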